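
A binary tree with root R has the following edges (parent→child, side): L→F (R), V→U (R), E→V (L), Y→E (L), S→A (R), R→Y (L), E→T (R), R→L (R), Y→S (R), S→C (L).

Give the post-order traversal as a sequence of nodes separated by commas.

Post-order visits the left subtree, then the right subtree, then the node.
At R: go left to Y.
  At Y: go left to E.
    At E: go left to V.
      At V: no left child.
      At V: go right to U.
        U is a leaf — visit U.
      Visit V.
    At E: go right to T.
      T is a leaf — visit T.
    Visit E.
  At Y: go right to S.
    At S: go left to C.
      C is a leaf — visit C.
    At S: go right to A.
      A is a leaf — visit A.
    Visit S.
  Visit Y.
At R: go right to L.
  At L: no left child.
  At L: go right to F.
    F is a leaf — visit F.
  Visit L.
Visit R.

U, V, T, E, C, A, S, Y, F, L, R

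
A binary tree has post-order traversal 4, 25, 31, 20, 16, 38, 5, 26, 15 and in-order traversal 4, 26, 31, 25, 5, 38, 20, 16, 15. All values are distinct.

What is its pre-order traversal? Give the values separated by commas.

The last element of post-order is the root; it splits in-order into left and right subtrees.
Root 15: left subtree has 8 nodes {4, 26, 31, 25, 5, 38, 20, 16}, right has 0 { }.
  Root 26: left subtree has 1 node {4}, right has 6 {31, 25, 5, 38, 20, 16}.
    Root 5: left subtree has 2 nodes {31, 25}, right has 3 {38, 20, 16}.
      Root 31: left subtree has 0 nodes { }, right has 1 {25}.
      Root 38: left subtree has 0 nodes { }, right has 2 {20, 16}.
        Root 16: left subtree has 1 node {20}, right has 0 { }.

15, 26, 4, 5, 31, 25, 38, 16, 20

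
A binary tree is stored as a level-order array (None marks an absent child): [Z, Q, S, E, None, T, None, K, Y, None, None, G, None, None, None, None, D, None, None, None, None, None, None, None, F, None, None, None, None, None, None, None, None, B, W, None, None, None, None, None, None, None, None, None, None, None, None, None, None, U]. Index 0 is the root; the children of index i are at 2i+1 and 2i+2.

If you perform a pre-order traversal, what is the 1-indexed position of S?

9

Pre-order visits the node, then its left subtree, then its right subtree.
Visit Z.
At Z: go left to Q.
  Visit Q.
  At Q: go left to E.
    Visit E.
    At E: go left to K.
      Visit K.
      At K: no left child.
      At K: go right to D.
        Visit D.
        At D: go left to B.
          B is a leaf — visit B.
        At D: go right to W.
          W is a leaf — visit W.
    At E: go right to Y.
      Y is a leaf — visit Y.
  At Q: no right child.
At Z: go right to S.
  Visit S.
  At S: go left to T.
    Visit T.
    At T: go left to G.
      Visit G.
      At G: no left child.
      At G: go right to F.
        Visit F.
        At F: go left to U.
          U is a leaf — visit U.
        At F: no right child.
    At T: no right child.
  At S: no right child.
Full pre-order sequence: Z, Q, E, K, D, B, W, Y, S, T, G, F, U.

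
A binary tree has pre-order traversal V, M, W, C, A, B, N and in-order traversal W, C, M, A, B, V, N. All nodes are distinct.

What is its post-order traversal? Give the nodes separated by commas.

The first element of pre-order is the root; it splits in-order into left and right subtrees.
Root V: left subtree has 5 nodes {W, C, M, A, B}, right has 1 {N}.
  Root M: left subtree has 2 nodes {W, C}, right has 2 {A, B}.
    Root W: left subtree has 0 nodes { }, right has 1 {C}.
    Root A: left subtree has 0 nodes { }, right has 1 {B}.

C, W, B, A, M, N, V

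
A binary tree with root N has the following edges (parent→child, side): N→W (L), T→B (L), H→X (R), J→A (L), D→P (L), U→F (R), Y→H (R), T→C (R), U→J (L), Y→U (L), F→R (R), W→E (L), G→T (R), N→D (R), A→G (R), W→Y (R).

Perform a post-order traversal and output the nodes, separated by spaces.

Post-order visits the left subtree, then the right subtree, then the node.
At N: go left to W.
  At W: go left to E.
    E is a leaf — visit E.
  At W: go right to Y.
    At Y: go left to U.
      At U: go left to J.
        At J: go left to A.
          At A: no left child.
          At A: go right to G.
            At G: no left child.
            At G: go right to T.
              At T: go left to B.
                B is a leaf — visit B.
              At T: go right to C.
                C is a leaf — visit C.
              Visit T.
            Visit G.
          Visit A.
        At J: no right child.
        Visit J.
      At U: go right to F.
        At F: no left child.
        At F: go right to R.
          R is a leaf — visit R.
        Visit F.
      Visit U.
    At Y: go right to H.
      At H: no left child.
      At H: go right to X.
        X is a leaf — visit X.
      Visit H.
    Visit Y.
  Visit W.
At N: go right to D.
  At D: go left to P.
    P is a leaf — visit P.
  At D: no right child.
  Visit D.
Visit N.

E B C T G A J R F U X H Y W P D N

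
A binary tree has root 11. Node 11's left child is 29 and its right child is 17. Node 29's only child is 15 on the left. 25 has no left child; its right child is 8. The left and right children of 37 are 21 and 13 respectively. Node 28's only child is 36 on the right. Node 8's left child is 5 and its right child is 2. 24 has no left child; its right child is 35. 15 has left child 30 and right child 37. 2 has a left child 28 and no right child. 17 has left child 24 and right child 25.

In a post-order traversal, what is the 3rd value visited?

13

Post-order visits the left subtree, then the right subtree, then the node.
At 11: go left to 29.
  At 29: go left to 15.
    At 15: go left to 30.
      30 is a leaf — visit 30.
    At 15: go right to 37.
      At 37: go left to 21.
        21 is a leaf — visit 21.
      At 37: go right to 13.
        13 is a leaf — visit 13.
      Visit 37.
    Visit 15.
  At 29: no right child.
  Visit 29.
At 11: go right to 17.
  At 17: go left to 24.
    At 24: no left child.
    At 24: go right to 35.
      35 is a leaf — visit 35.
    Visit 24.
  At 17: go right to 25.
    At 25: no left child.
    At 25: go right to 8.
      At 8: go left to 5.
        5 is a leaf — visit 5.
      At 8: go right to 2.
        At 2: go left to 28.
          At 28: no left child.
          At 28: go right to 36.
            36 is a leaf — visit 36.
          Visit 28.
        At 2: no right child.
        Visit 2.
      Visit 8.
    Visit 25.
  Visit 17.
Visit 11.
Full post-order sequence: 30, 21, 13, 37, 15, 29, 35, 24, 5, 36, 28, 2, 8, 25, 17, 11.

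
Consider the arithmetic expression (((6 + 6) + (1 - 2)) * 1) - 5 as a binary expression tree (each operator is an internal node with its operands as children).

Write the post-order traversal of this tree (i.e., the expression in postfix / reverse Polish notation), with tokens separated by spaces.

Post-order on an expression tree gives postfix notation: for each operator, emit left operand, right operand, then the operator.

6 6 + 1 2 - + 1 * 5 -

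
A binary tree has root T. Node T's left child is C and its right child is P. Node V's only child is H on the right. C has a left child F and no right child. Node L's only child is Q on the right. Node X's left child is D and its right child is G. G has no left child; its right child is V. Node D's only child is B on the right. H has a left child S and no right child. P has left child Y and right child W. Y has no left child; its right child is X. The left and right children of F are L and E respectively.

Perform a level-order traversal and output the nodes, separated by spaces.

Level-order visits nodes level by level from the root, left to right within each level.
Level 0: T
Level 1: C, P
Level 2: F, Y, W
Level 3: L, E, X
Level 4: Q, D, G
Level 5: B, V
Level 6: H
Level 7: S

T C P F Y W L E X Q D G B V H S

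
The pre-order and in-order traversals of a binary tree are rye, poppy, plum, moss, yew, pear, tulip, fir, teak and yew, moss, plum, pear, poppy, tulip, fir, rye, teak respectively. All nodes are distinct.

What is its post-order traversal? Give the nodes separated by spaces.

The first element of pre-order is the root; it splits in-order into left and right subtrees.
Root rye: left subtree has 7 nodes {yew, moss, plum, pear, poppy, tulip, fir}, right has 1 {teak}.
  Root poppy: left subtree has 4 nodes {yew, moss, plum, pear}, right has 2 {tulip, fir}.
    Root plum: left subtree has 2 nodes {yew, moss}, right has 1 {pear}.
      Root moss: left subtree has 1 node {yew}, right has 0 { }.
    Root tulip: left subtree has 0 nodes { }, right has 1 {fir}.

yew moss pear plum fir tulip poppy teak rye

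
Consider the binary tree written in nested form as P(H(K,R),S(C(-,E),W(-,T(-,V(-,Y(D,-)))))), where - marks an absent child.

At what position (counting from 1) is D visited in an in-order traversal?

In-order visits the left subtree, then the node, then the right subtree.
At P: go left to H.
  At H: go left to K.
    K is a leaf — visit K.
  Visit H.
  At H: go right to R.
    R is a leaf — visit R.
Visit P.
At P: go right to S.
  At S: go left to C.
    At C: no left child.
    Visit C.
    At C: go right to E.
      E is a leaf — visit E.
  Visit S.
  At S: go right to W.
    At W: no left child.
    Visit W.
    At W: go right to T.
      At T: no left child.
      Visit T.
      At T: go right to V.
        At V: no left child.
        Visit V.
        At V: go right to Y.
          At Y: go left to D.
            D is a leaf — visit D.
          Visit Y.
          At Y: no right child.
Full in-order sequence: K, H, R, P, C, E, S, W, T, V, D, Y.

11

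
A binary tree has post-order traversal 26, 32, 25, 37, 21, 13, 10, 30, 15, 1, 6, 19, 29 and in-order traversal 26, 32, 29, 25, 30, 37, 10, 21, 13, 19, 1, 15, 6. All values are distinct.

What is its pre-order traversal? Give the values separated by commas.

The last element of post-order is the root; it splits in-order into left and right subtrees.
Root 29: left subtree has 2 nodes {26, 32}, right has 10 {25, 30, 37, 10, 21, 13, 19, 1, 15, 6}.
  Root 32: left subtree has 1 node {26}, right has 0 { }.
  Root 19: left subtree has 6 nodes {25, 30, 37, 10, 21, 13}, right has 3 {1, 15, 6}.
    Root 30: left subtree has 1 node {25}, right has 4 {37, 10, 21, 13}.
      Root 10: left subtree has 1 node {37}, right has 2 {21, 13}.
        Root 13: left subtree has 1 node {21}, right has 0 { }.
    Root 6: left subtree has 2 nodes {1, 15}, right has 0 { }.
      Root 1: left subtree has 0 nodes { }, right has 1 {15}.

29, 32, 26, 19, 30, 25, 10, 37, 13, 21, 6, 1, 15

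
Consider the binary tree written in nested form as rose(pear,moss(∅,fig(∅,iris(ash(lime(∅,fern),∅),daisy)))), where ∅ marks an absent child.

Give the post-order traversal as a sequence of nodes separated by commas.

Post-order visits the left subtree, then the right subtree, then the node.
At rose: go left to pear.
  pear is a leaf — visit pear.
At rose: go right to moss.
  At moss: no left child.
  At moss: go right to fig.
    At fig: no left child.
    At fig: go right to iris.
      At iris: go left to ash.
        At ash: go left to lime.
          At lime: no left child.
          At lime: go right to fern.
            fern is a leaf — visit fern.
          Visit lime.
        At ash: no right child.
        Visit ash.
      At iris: go right to daisy.
        daisy is a leaf — visit daisy.
      Visit iris.
    Visit fig.
  Visit moss.
Visit rose.

pear, fern, lime, ash, daisy, iris, fig, moss, rose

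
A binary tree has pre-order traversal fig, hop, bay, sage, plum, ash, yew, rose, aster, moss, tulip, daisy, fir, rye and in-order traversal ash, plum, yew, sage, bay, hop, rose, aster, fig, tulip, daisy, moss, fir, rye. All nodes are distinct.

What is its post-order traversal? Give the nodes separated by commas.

ash, yew, plum, sage, bay, aster, rose, hop, daisy, tulip, rye, fir, moss, fig

The first element of pre-order is the root; it splits in-order into left and right subtrees.
Root fig: left subtree has 8 nodes {ash, plum, yew, sage, bay, hop, rose, aster}, right has 5 {tulip, daisy, moss, fir, rye}.
  Root hop: left subtree has 5 nodes {ash, plum, yew, sage, bay}, right has 2 {rose, aster}.
    Root bay: left subtree has 4 nodes {ash, plum, yew, sage}, right has 0 { }.
      Root sage: left subtree has 3 nodes {ash, plum, yew}, right has 0 { }.
        Root plum: left subtree has 1 node {ash}, right has 1 {yew}.
    Root rose: left subtree has 0 nodes { }, right has 1 {aster}.
  Root moss: left subtree has 2 nodes {tulip, daisy}, right has 2 {fir, rye}.
    Root tulip: left subtree has 0 nodes { }, right has 1 {daisy}.
    Root fir: left subtree has 0 nodes { }, right has 1 {rye}.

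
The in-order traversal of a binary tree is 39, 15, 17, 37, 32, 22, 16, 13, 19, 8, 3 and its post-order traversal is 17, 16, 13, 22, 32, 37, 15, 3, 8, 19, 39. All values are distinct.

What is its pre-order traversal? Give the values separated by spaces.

39 19 15 37 17 32 22 13 16 8 3

The last element of post-order is the root; it splits in-order into left and right subtrees.
Root 39: left subtree has 0 nodes { }, right has 10 {15, 17, 37, 32, 22, 16, 13, 19, 8, 3}.
  Root 19: left subtree has 7 nodes {15, 17, 37, 32, 22, 16, 13}, right has 2 {8, 3}.
    Root 15: left subtree has 0 nodes { }, right has 6 {17, 37, 32, 22, 16, 13}.
      Root 37: left subtree has 1 node {17}, right has 4 {32, 22, 16, 13}.
        Root 32: left subtree has 0 nodes { }, right has 3 {22, 16, 13}.
          Root 22: left subtree has 0 nodes { }, right has 2 {16, 13}.
            Root 13: left subtree has 1 node {16}, right has 0 { }.
    Root 8: left subtree has 0 nodes { }, right has 1 {3}.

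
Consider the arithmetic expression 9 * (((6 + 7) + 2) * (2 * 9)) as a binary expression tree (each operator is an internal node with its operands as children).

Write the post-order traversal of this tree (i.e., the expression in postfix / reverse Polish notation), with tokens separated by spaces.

Post-order on an expression tree gives postfix notation: for each operator, emit left operand, right operand, then the operator.

9 6 7 + 2 + 2 9 * * *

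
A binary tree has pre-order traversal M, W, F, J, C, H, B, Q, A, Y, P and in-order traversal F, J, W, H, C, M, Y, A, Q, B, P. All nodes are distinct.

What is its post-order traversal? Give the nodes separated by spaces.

The first element of pre-order is the root; it splits in-order into left and right subtrees.
Root M: left subtree has 5 nodes {F, J, W, H, C}, right has 5 {Y, A, Q, B, P}.
  Root W: left subtree has 2 nodes {F, J}, right has 2 {H, C}.
    Root F: left subtree has 0 nodes { }, right has 1 {J}.
    Root C: left subtree has 1 node {H}, right has 0 { }.
  Root B: left subtree has 3 nodes {Y, A, Q}, right has 1 {P}.
    Root Q: left subtree has 2 nodes {Y, A}, right has 0 { }.
      Root A: left subtree has 1 node {Y}, right has 0 { }.

J F H C W Y A Q P B M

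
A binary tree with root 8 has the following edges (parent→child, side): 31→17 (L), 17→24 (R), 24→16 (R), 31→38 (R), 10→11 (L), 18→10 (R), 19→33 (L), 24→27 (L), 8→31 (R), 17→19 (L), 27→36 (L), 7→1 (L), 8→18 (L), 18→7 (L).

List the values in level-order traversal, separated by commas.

Level-order visits nodes level by level from the root, left to right within each level.
Level 0: 8
Level 1: 18, 31
Level 2: 7, 10, 17, 38
Level 3: 1, 11, 19, 24
Level 4: 33, 27, 16
Level 5: 36

8, 18, 31, 7, 10, 17, 38, 1, 11, 19, 24, 33, 27, 16, 36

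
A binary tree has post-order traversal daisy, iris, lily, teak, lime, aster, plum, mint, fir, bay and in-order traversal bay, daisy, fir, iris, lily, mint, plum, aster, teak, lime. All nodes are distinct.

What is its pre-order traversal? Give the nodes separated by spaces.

bay fir daisy mint lily iris plum aster lime teak

The last element of post-order is the root; it splits in-order into left and right subtrees.
Root bay: left subtree has 0 nodes { }, right has 9 {daisy, fir, iris, lily, mint, plum, aster, teak, lime}.
  Root fir: left subtree has 1 node {daisy}, right has 7 {iris, lily, mint, plum, aster, teak, lime}.
    Root mint: left subtree has 2 nodes {iris, lily}, right has 4 {plum, aster, teak, lime}.
      Root lily: left subtree has 1 node {iris}, right has 0 { }.
      Root plum: left subtree has 0 nodes { }, right has 3 {aster, teak, lime}.
        Root aster: left subtree has 0 nodes { }, right has 2 {teak, lime}.
          Root lime: left subtree has 1 node {teak}, right has 0 { }.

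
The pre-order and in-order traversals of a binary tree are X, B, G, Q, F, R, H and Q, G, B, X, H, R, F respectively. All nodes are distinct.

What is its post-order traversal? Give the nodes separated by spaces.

Q G B H R F X

The first element of pre-order is the root; it splits in-order into left and right subtrees.
Root X: left subtree has 3 nodes {Q, G, B}, right has 3 {H, R, F}.
  Root B: left subtree has 2 nodes {Q, G}, right has 0 { }.
    Root G: left subtree has 1 node {Q}, right has 0 { }.
  Root F: left subtree has 2 nodes {H, R}, right has 0 { }.
    Root R: left subtree has 1 node {H}, right has 0 { }.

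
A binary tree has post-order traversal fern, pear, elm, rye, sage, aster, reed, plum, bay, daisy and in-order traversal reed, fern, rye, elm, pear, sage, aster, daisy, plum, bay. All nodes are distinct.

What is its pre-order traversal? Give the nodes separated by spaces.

daisy reed aster sage rye fern elm pear bay plum

The last element of post-order is the root; it splits in-order into left and right subtrees.
Root daisy: left subtree has 7 nodes {reed, fern, rye, elm, pear, sage, aster}, right has 2 {plum, bay}.
  Root reed: left subtree has 0 nodes { }, right has 6 {fern, rye, elm, pear, sage, aster}.
    Root aster: left subtree has 5 nodes {fern, rye, elm, pear, sage}, right has 0 { }.
      Root sage: left subtree has 4 nodes {fern, rye, elm, pear}, right has 0 { }.
        Root rye: left subtree has 1 node {fern}, right has 2 {elm, pear}.
          Root elm: left subtree has 0 nodes { }, right has 1 {pear}.
  Root bay: left subtree has 1 node {plum}, right has 0 { }.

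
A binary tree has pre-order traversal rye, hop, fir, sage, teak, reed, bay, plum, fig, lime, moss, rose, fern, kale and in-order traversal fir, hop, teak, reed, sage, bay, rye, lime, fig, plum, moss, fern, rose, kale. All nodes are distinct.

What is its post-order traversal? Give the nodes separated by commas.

fir, reed, teak, bay, sage, hop, lime, fig, fern, kale, rose, moss, plum, rye

The first element of pre-order is the root; it splits in-order into left and right subtrees.
Root rye: left subtree has 6 nodes {fir, hop, teak, reed, sage, bay}, right has 7 {lime, fig, plum, moss, fern, rose, kale}.
  Root hop: left subtree has 1 node {fir}, right has 4 {teak, reed, sage, bay}.
    Root sage: left subtree has 2 nodes {teak, reed}, right has 1 {bay}.
      Root teak: left subtree has 0 nodes { }, right has 1 {reed}.
  Root plum: left subtree has 2 nodes {lime, fig}, right has 4 {moss, fern, rose, kale}.
    Root fig: left subtree has 1 node {lime}, right has 0 { }.
    Root moss: left subtree has 0 nodes { }, right has 3 {fern, rose, kale}.
      Root rose: left subtree has 1 node {fern}, right has 1 {kale}.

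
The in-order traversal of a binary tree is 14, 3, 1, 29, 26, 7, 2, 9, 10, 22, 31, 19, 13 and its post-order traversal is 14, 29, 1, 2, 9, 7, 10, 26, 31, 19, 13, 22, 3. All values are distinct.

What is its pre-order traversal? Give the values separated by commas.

The last element of post-order is the root; it splits in-order into left and right subtrees.
Root 3: left subtree has 1 node {14}, right has 11 {1, 29, 26, 7, 2, 9, 10, 22, 31, 19, 13}.
  Root 22: left subtree has 7 nodes {1, 29, 26, 7, 2, 9, 10}, right has 3 {31, 19, 13}.
    Root 26: left subtree has 2 nodes {1, 29}, right has 4 {7, 2, 9, 10}.
      Root 1: left subtree has 0 nodes { }, right has 1 {29}.
      Root 10: left subtree has 3 nodes {7, 2, 9}, right has 0 { }.
        Root 7: left subtree has 0 nodes { }, right has 2 {2, 9}.
          Root 9: left subtree has 1 node {2}, right has 0 { }.
    Root 13: left subtree has 2 nodes {31, 19}, right has 0 { }.
      Root 19: left subtree has 1 node {31}, right has 0 { }.

3, 14, 22, 26, 1, 29, 10, 7, 9, 2, 13, 19, 31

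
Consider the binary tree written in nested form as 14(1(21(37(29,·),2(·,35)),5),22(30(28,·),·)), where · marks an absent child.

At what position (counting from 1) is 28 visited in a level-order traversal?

Level-order visits nodes level by level from the root, left to right within each level.
Level 0: 14
Level 1: 1, 22
Level 2: 21, 5, 30
Level 3: 37, 2, 28
Level 4: 29, 35
Full level-order sequence: 14, 1, 22, 21, 5, 30, 37, 2, 28, 29, 35.

9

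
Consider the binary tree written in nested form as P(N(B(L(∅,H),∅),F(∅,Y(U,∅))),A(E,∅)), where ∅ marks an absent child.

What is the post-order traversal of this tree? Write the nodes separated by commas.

H, L, B, U, Y, F, N, E, A, P

Post-order visits the left subtree, then the right subtree, then the node.
At P: go left to N.
  At N: go left to B.
    At B: go left to L.
      At L: no left child.
      At L: go right to H.
        H is a leaf — visit H.
      Visit L.
    At B: no right child.
    Visit B.
  At N: go right to F.
    At F: no left child.
    At F: go right to Y.
      At Y: go left to U.
        U is a leaf — visit U.
      At Y: no right child.
      Visit Y.
    Visit F.
  Visit N.
At P: go right to A.
  At A: go left to E.
    E is a leaf — visit E.
  At A: no right child.
  Visit A.
Visit P.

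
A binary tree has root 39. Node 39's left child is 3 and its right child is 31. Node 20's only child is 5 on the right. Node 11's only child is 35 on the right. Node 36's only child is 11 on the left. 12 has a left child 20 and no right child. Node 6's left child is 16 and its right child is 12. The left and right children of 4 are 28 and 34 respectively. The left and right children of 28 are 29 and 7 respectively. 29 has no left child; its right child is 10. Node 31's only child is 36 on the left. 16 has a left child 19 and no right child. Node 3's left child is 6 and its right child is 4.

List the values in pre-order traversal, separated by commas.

39, 3, 6, 16, 19, 12, 20, 5, 4, 28, 29, 10, 7, 34, 31, 36, 11, 35

Pre-order visits the node, then its left subtree, then its right subtree.
Visit 39.
At 39: go left to 3.
  Visit 3.
  At 3: go left to 6.
    Visit 6.
    At 6: go left to 16.
      Visit 16.
      At 16: go left to 19.
        19 is a leaf — visit 19.
      At 16: no right child.
    At 6: go right to 12.
      Visit 12.
      At 12: go left to 20.
        Visit 20.
        At 20: no left child.
        At 20: go right to 5.
          5 is a leaf — visit 5.
      At 12: no right child.
  At 3: go right to 4.
    Visit 4.
    At 4: go left to 28.
      Visit 28.
      At 28: go left to 29.
        Visit 29.
        At 29: no left child.
        At 29: go right to 10.
          10 is a leaf — visit 10.
      At 28: go right to 7.
        7 is a leaf — visit 7.
    At 4: go right to 34.
      34 is a leaf — visit 34.
At 39: go right to 31.
  Visit 31.
  At 31: go left to 36.
    Visit 36.
    At 36: go left to 11.
      Visit 11.
      At 11: no left child.
      At 11: go right to 35.
        35 is a leaf — visit 35.
    At 36: no right child.
  At 31: no right child.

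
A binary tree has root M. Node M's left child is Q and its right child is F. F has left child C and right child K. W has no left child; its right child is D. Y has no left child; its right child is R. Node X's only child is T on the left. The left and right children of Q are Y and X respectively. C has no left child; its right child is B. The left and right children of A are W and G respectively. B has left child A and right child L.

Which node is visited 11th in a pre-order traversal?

W

Pre-order visits the node, then its left subtree, then its right subtree.
Visit M.
At M: go left to Q.
  Visit Q.
  At Q: go left to Y.
    Visit Y.
    At Y: no left child.
    At Y: go right to R.
      R is a leaf — visit R.
  At Q: go right to X.
    Visit X.
    At X: go left to T.
      T is a leaf — visit T.
    At X: no right child.
At M: go right to F.
  Visit F.
  At F: go left to C.
    Visit C.
    At C: no left child.
    At C: go right to B.
      Visit B.
      At B: go left to A.
        Visit A.
        At A: go left to W.
          Visit W.
          At W: no left child.
          At W: go right to D.
            D is a leaf — visit D.
        At A: go right to G.
          G is a leaf — visit G.
      At B: go right to L.
        L is a leaf — visit L.
  At F: go right to K.
    K is a leaf — visit K.
Full pre-order sequence: M, Q, Y, R, X, T, F, C, B, A, W, D, G, L, K.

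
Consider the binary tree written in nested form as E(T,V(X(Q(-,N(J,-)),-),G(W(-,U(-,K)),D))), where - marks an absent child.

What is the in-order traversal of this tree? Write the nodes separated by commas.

T, E, Q, J, N, X, V, W, U, K, G, D

In-order visits the left subtree, then the node, then the right subtree.
At E: go left to T.
  T is a leaf — visit T.
Visit E.
At E: go right to V.
  At V: go left to X.
    At X: go left to Q.
      At Q: no left child.
      Visit Q.
      At Q: go right to N.
        At N: go left to J.
          J is a leaf — visit J.
        Visit N.
        At N: no right child.
    Visit X.
    At X: no right child.
  Visit V.
  At V: go right to G.
    At G: go left to W.
      At W: no left child.
      Visit W.
      At W: go right to U.
        At U: no left child.
        Visit U.
        At U: go right to K.
          K is a leaf — visit K.
    Visit G.
    At G: go right to D.
      D is a leaf — visit D.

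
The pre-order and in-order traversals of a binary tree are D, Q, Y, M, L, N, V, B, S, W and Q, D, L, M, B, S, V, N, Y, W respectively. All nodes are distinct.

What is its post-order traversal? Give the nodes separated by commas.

The first element of pre-order is the root; it splits in-order into left and right subtrees.
Root D: left subtree has 1 node {Q}, right has 8 {L, M, B, S, V, N, Y, W}.
  Root Y: left subtree has 6 nodes {L, M, B, S, V, N}, right has 1 {W}.
    Root M: left subtree has 1 node {L}, right has 4 {B, S, V, N}.
      Root N: left subtree has 3 nodes {B, S, V}, right has 0 { }.
        Root V: left subtree has 2 nodes {B, S}, right has 0 { }.
          Root B: left subtree has 0 nodes { }, right has 1 {S}.

Q, L, S, B, V, N, M, W, Y, D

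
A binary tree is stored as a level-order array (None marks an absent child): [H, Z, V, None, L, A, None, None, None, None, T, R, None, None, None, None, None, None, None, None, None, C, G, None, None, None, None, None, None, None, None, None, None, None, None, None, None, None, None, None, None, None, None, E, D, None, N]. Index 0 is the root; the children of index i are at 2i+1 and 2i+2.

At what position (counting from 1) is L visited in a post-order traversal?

Post-order visits the left subtree, then the right subtree, then the node.
At H: go left to Z.
  At Z: no left child.
  At Z: go right to L.
    At L: no left child.
    At L: go right to T.
      At T: go left to C.
        At C: go left to E.
          E is a leaf — visit E.
        At C: go right to D.
          D is a leaf — visit D.
        Visit C.
      At T: go right to G.
        At G: no left child.
        At G: go right to N.
          N is a leaf — visit N.
        Visit G.
      Visit T.
    Visit L.
  Visit Z.
At H: go right to V.
  At V: go left to A.
    At A: go left to R.
      R is a leaf — visit R.
    At A: no right child.
    Visit A.
  At V: no right child.
  Visit V.
Visit H.
Full post-order sequence: E, D, C, N, G, T, L, Z, R, A, V, H.

7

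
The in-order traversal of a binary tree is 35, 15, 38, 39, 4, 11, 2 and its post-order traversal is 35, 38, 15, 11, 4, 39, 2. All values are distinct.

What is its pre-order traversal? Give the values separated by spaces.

The last element of post-order is the root; it splits in-order into left and right subtrees.
Root 2: left subtree has 6 nodes {35, 15, 38, 39, 4, 11}, right has 0 { }.
  Root 39: left subtree has 3 nodes {35, 15, 38}, right has 2 {4, 11}.
    Root 15: left subtree has 1 node {35}, right has 1 {38}.
    Root 4: left subtree has 0 nodes { }, right has 1 {11}.

2 39 15 35 38 4 11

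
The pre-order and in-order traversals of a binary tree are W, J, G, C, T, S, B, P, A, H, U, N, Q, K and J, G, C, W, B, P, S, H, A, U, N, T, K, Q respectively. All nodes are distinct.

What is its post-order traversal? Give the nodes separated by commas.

The first element of pre-order is the root; it splits in-order into left and right subtrees.
Root W: left subtree has 3 nodes {J, G, C}, right has 10 {B, P, S, H, A, U, N, T, K, Q}.
  Root J: left subtree has 0 nodes { }, right has 2 {G, C}.
    Root G: left subtree has 0 nodes { }, right has 1 {C}.
  Root T: left subtree has 7 nodes {B, P, S, H, A, U, N}, right has 2 {K, Q}.
    Root S: left subtree has 2 nodes {B, P}, right has 4 {H, A, U, N}.
      Root B: left subtree has 0 nodes { }, right has 1 {P}.
      Root A: left subtree has 1 node {H}, right has 2 {U, N}.
        Root U: left subtree has 0 nodes { }, right has 1 {N}.
    Root Q: left subtree has 1 node {K}, right has 0 { }.

C, G, J, P, B, H, N, U, A, S, K, Q, T, W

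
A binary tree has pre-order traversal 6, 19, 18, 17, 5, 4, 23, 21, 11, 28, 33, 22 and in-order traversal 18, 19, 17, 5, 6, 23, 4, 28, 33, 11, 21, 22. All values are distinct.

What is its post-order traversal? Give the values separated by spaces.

The first element of pre-order is the root; it splits in-order into left and right subtrees.
Root 6: left subtree has 4 nodes {18, 19, 17, 5}, right has 7 {23, 4, 28, 33, 11, 21, 22}.
  Root 19: left subtree has 1 node {18}, right has 2 {17, 5}.
    Root 17: left subtree has 0 nodes { }, right has 1 {5}.
  Root 4: left subtree has 1 node {23}, right has 5 {28, 33, 11, 21, 22}.
    Root 21: left subtree has 3 nodes {28, 33, 11}, right has 1 {22}.
      Root 11: left subtree has 2 nodes {28, 33}, right has 0 { }.
        Root 28: left subtree has 0 nodes { }, right has 1 {33}.

18 5 17 19 23 33 28 11 22 21 4 6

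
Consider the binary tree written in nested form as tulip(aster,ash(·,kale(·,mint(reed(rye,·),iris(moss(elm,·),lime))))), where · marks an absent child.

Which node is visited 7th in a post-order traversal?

iris

Post-order visits the left subtree, then the right subtree, then the node.
At tulip: go left to aster.
  aster is a leaf — visit aster.
At tulip: go right to ash.
  At ash: no left child.
  At ash: go right to kale.
    At kale: no left child.
    At kale: go right to mint.
      At mint: go left to reed.
        At reed: go left to rye.
          rye is a leaf — visit rye.
        At reed: no right child.
        Visit reed.
      At mint: go right to iris.
        At iris: go left to moss.
          At moss: go left to elm.
            elm is a leaf — visit elm.
          At moss: no right child.
          Visit moss.
        At iris: go right to lime.
          lime is a leaf — visit lime.
        Visit iris.
      Visit mint.
    Visit kale.
  Visit ash.
Visit tulip.
Full post-order sequence: aster, rye, reed, elm, moss, lime, iris, mint, kale, ash, tulip.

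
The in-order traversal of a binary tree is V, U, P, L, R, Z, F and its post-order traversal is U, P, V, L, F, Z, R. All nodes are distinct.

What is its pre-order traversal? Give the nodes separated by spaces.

R L V P U Z F

The last element of post-order is the root; it splits in-order into left and right subtrees.
Root R: left subtree has 4 nodes {V, U, P, L}, right has 2 {Z, F}.
  Root L: left subtree has 3 nodes {V, U, P}, right has 0 { }.
    Root V: left subtree has 0 nodes { }, right has 2 {U, P}.
      Root P: left subtree has 1 node {U}, right has 0 { }.
  Root Z: left subtree has 0 nodes { }, right has 1 {F}.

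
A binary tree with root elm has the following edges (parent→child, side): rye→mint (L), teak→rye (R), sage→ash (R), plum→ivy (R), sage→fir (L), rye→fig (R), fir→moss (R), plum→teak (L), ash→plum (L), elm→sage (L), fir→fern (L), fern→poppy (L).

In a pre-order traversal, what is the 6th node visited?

Pre-order visits the node, then its left subtree, then its right subtree.
Visit elm.
At elm: go left to sage.
  Visit sage.
  At sage: go left to fir.
    Visit fir.
    At fir: go left to fern.
      Visit fern.
      At fern: go left to poppy.
        poppy is a leaf — visit poppy.
      At fern: no right child.
    At fir: go right to moss.
      moss is a leaf — visit moss.
  At sage: go right to ash.
    Visit ash.
    At ash: go left to plum.
      Visit plum.
      At plum: go left to teak.
        Visit teak.
        At teak: no left child.
        At teak: go right to rye.
          Visit rye.
          At rye: go left to mint.
            mint is a leaf — visit mint.
          At rye: go right to fig.
            fig is a leaf — visit fig.
      At plum: go right to ivy.
        ivy is a leaf — visit ivy.
    At ash: no right child.
At elm: no right child.
Full pre-order sequence: elm, sage, fir, fern, poppy, moss, ash, plum, teak, rye, mint, fig, ivy.

moss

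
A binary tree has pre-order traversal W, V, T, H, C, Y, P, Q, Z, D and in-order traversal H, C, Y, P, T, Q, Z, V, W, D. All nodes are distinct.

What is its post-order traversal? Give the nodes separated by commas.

P, Y, C, H, Z, Q, T, V, D, W

The first element of pre-order is the root; it splits in-order into left and right subtrees.
Root W: left subtree has 8 nodes {H, C, Y, P, T, Q, Z, V}, right has 1 {D}.
  Root V: left subtree has 7 nodes {H, C, Y, P, T, Q, Z}, right has 0 { }.
    Root T: left subtree has 4 nodes {H, C, Y, P}, right has 2 {Q, Z}.
      Root H: left subtree has 0 nodes { }, right has 3 {C, Y, P}.
        Root C: left subtree has 0 nodes { }, right has 2 {Y, P}.
          Root Y: left subtree has 0 nodes { }, right has 1 {P}.
      Root Q: left subtree has 0 nodes { }, right has 1 {Z}.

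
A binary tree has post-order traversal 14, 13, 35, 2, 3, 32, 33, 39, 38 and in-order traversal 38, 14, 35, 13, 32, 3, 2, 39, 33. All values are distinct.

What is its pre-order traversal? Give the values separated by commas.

38, 39, 32, 35, 14, 13, 3, 2, 33

The last element of post-order is the root; it splits in-order into left and right subtrees.
Root 38: left subtree has 0 nodes { }, right has 8 {14, 35, 13, 32, 3, 2, 39, 33}.
  Root 39: left subtree has 6 nodes {14, 35, 13, 32, 3, 2}, right has 1 {33}.
    Root 32: left subtree has 3 nodes {14, 35, 13}, right has 2 {3, 2}.
      Root 35: left subtree has 1 node {14}, right has 1 {13}.
      Root 3: left subtree has 0 nodes { }, right has 1 {2}.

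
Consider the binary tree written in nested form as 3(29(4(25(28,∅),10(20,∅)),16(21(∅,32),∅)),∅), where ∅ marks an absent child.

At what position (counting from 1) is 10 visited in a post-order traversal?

Post-order visits the left subtree, then the right subtree, then the node.
At 3: go left to 29.
  At 29: go left to 4.
    At 4: go left to 25.
      At 25: go left to 28.
        28 is a leaf — visit 28.
      At 25: no right child.
      Visit 25.
    At 4: go right to 10.
      At 10: go left to 20.
        20 is a leaf — visit 20.
      At 10: no right child.
      Visit 10.
    Visit 4.
  At 29: go right to 16.
    At 16: go left to 21.
      At 21: no left child.
      At 21: go right to 32.
        32 is a leaf — visit 32.
      Visit 21.
    At 16: no right child.
    Visit 16.
  Visit 29.
At 3: no right child.
Visit 3.
Full post-order sequence: 28, 25, 20, 10, 4, 32, 21, 16, 29, 3.

4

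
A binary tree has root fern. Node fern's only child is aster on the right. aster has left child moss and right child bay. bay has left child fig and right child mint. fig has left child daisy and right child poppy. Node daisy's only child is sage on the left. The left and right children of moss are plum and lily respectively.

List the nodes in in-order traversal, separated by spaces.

fern plum moss lily aster sage daisy fig poppy bay mint

In-order visits the left subtree, then the node, then the right subtree.
At fern: no left child.
Visit fern.
At fern: go right to aster.
  At aster: go left to moss.
    At moss: go left to plum.
      plum is a leaf — visit plum.
    Visit moss.
    At moss: go right to lily.
      lily is a leaf — visit lily.
  Visit aster.
  At aster: go right to bay.
    At bay: go left to fig.
      At fig: go left to daisy.
        At daisy: go left to sage.
          sage is a leaf — visit sage.
        Visit daisy.
        At daisy: no right child.
      Visit fig.
      At fig: go right to poppy.
        poppy is a leaf — visit poppy.
    Visit bay.
    At bay: go right to mint.
      mint is a leaf — visit mint.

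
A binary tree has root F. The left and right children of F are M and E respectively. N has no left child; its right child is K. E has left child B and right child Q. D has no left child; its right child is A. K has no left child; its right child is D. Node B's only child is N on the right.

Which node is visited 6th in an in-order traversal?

In-order visits the left subtree, then the node, then the right subtree.
At F: go left to M.
  M is a leaf — visit M.
Visit F.
At F: go right to E.
  At E: go left to B.
    At B: no left child.
    Visit B.
    At B: go right to N.
      At N: no left child.
      Visit N.
      At N: go right to K.
        At K: no left child.
        Visit K.
        At K: go right to D.
          At D: no left child.
          Visit D.
          At D: go right to A.
            A is a leaf — visit A.
  Visit E.
  At E: go right to Q.
    Q is a leaf — visit Q.
Full in-order sequence: M, F, B, N, K, D, A, E, Q.

D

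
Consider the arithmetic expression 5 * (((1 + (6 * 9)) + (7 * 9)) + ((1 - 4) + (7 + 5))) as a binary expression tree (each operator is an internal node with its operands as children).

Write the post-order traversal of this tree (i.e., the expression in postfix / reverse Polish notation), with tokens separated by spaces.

5 1 6 9 * + 7 9 * + 1 4 - 7 5 + + + *

Post-order on an expression tree gives postfix notation: for each operator, emit left operand, right operand, then the operator.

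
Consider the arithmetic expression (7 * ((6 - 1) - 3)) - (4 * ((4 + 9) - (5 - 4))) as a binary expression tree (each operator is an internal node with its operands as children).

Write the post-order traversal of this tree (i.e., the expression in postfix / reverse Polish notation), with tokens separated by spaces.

Post-order on an expression tree gives postfix notation: for each operator, emit left operand, right operand, then the operator.

7 6 1 - 3 - * 4 4 9 + 5 4 - - * -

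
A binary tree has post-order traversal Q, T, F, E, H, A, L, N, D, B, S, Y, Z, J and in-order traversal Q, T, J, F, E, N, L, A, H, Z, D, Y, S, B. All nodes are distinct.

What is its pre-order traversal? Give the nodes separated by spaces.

The last element of post-order is the root; it splits in-order into left and right subtrees.
Root J: left subtree has 2 nodes {Q, T}, right has 11 {F, E, N, L, A, H, Z, D, Y, S, B}.
  Root T: left subtree has 1 node {Q}, right has 0 { }.
  Root Z: left subtree has 6 nodes {F, E, N, L, A, H}, right has 4 {D, Y, S, B}.
    Root N: left subtree has 2 nodes {F, E}, right has 3 {L, A, H}.
      Root E: left subtree has 1 node {F}, right has 0 { }.
      Root L: left subtree has 0 nodes { }, right has 2 {A, H}.
        Root A: left subtree has 0 nodes { }, right has 1 {H}.
    Root Y: left subtree has 1 node {D}, right has 2 {S, B}.
      Root S: left subtree has 0 nodes { }, right has 1 {B}.

J T Q Z N E F L A H Y D S B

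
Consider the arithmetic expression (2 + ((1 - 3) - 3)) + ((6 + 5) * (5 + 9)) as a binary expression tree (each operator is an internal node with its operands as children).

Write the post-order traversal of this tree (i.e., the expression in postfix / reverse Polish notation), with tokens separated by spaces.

Post-order on an expression tree gives postfix notation: for each operator, emit left operand, right operand, then the operator.

2 1 3 - 3 - + 6 5 + 5 9 + * +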